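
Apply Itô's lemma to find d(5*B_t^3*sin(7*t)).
d(5*B_t^3*sin(7*t)) = (35*B_t^3*cos(7*t) + 15*B_t*sin(7*t)) dt + (15*B_t^2*sin(7*t)) dB_t

Itô's formula for f(t, x): d f(t, B_t) = (f_t + (1/2) f_xx) dt + f_x dB_t. Compute partials of f(t, x) = 5*x^3*sin(7*t):
  f_t(t,x)  = 35*x^3*cos(7*t)
  f_x(t,x)  = 15*x^2*sin(7*t)
  f_xx(t,x) = 30*x*sin(7*t)
Assemble drift = f_t + (1/2) f_xx = 35*x^3*cos(7*t) + 15*x*sin(7*t) and diffusion = f_x = 15*x^2*sin(7*t). Substituting x = B_t:
  d(5*B_t^3*sin(7*t)) = (35*B_t^3*cos(7*t) + 15*B_t*sin(7*t)) dt + (15*B_t^2*sin(7*t)) dB_t.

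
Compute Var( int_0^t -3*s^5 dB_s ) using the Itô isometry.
Var = 9*t^11/11

The Itô integral of a deterministic integrand f(s) has mean 0 because each increment f(s) * (B_{s+ds} - B_s) has mean 0. By the Itô isometry:
  Var( int_0^t f(s) dB_s ) = E[ (int_0^t f(s) dB_s)^2 ] = int_0^t f(s)^2 ds.
Here f(s) = -3*s^5, so f(s)^2 = 9*s^10. Integrate:
  int_0^t (9*s^10) ds = 9*t^11/11.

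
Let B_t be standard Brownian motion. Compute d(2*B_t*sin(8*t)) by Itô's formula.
d(2*B_t*sin(8*t)) = (16*B_t*cos(8*t)) dt + (2*sin(8*t)) dB_t

Itô's formula for f(t, x): d f(t, B_t) = (f_t + (1/2) f_xx) dt + f_x dB_t. Compute partials of f(t, x) = 2*x*sin(8*t):
  f_t(t,x)  = 16*x*cos(8*t)
  f_x(t,x)  = 2*sin(8*t)
  f_xx(t,x) = 0
Assemble drift = f_t + (1/2) f_xx = 16*x*cos(8*t) and diffusion = f_x = 2*sin(8*t). Substituting x = B_t:
  d(2*B_t*sin(8*t)) = (16*B_t*cos(8*t)) dt + (2*sin(8*t)) dB_t.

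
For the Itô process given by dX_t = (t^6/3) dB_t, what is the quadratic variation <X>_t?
<X>_t = t^13/117

For an Itô process dX_t = a(t) dt + b(t) dB_t, the quadratic variation is <X>_t = int_0^t b(s)^2 ds (the drift term does not contribute). Here b(s) = s^6/3, so
  b(s)^2 = s^12/9.
Integrating from 0 to t:
  <X>_t = int_0^t (s^12/9) ds = t^13/117.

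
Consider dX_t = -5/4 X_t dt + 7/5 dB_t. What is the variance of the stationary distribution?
lim Var(X_t) = 98/125

The OU SDE dX = -theta X dt + sigma dB admits the integrating factor exp(theta t): d(exp(theta t) X_t) = sigma exp(theta t) dB_t. Integrating from 0 to t gives X_t = x_0 * exp(-theta t) + sigma * int_0^t exp(-theta (t-s)) dB_s for any initial x_0. The Itô integral has variance (by the Itô isometry) sigma^2 * int_0^t exp(-2 theta (t - s)) ds = sigma^2 * (1 - exp(-2 theta t)) / (2 theta), independent of x_0.
With theta = 5/4, sigma = 7/5:
  Var(X_t) = (7/5)^2 * (1 - exp(-2*5/4 t)) / (2 * 5/4) = 98/125 - 98*exp(-5*t/2)/125.
As t -> infinity, exp(-2*5/4 t) -> 0, so the stationary variance is sigma^2 / (2 theta) = 98/125.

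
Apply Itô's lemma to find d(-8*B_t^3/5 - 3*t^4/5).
d(-8*B_t^3/5 - 3*t^4/5) = (-24*B_t/5 - 12*t^3/5) dt + (-24*B_t^2/5) dB_t

Itô's formula for f(t, x): d f(t, B_t) = (f_t + (1/2) f_xx) dt + f_x dB_t. Compute partials of f(t, x) = -3*t^4/5 - 8*x^3/5:
  f_t(t,x)  = -12*t^3/5
  f_x(t,x)  = -24*x^2/5
  f_xx(t,x) = -48*x/5
Assemble drift = f_t + (1/2) f_xx = -12*t^3/5 - 24*x/5 and diffusion = f_x = -24*x^2/5. Substituting x = B_t:
  d(-8*B_t^3/5 - 3*t^4/5) = (-24*B_t/5 - 12*t^3/5) dt + (-24*B_t^2/5) dB_t.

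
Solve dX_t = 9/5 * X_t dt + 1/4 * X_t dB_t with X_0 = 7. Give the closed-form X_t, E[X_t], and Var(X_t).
X_t = 7 * exp((283/160) t + (1/4) B_t); E[X_t] = 7*exp(9*t/5); Var(X_t) = 49*(exp(t/16) - 1)*exp(18*t/5)

For GBM dX = mu X dt + sigma X dB with X_0 = x_0, apply Itô to Y = log X: dY = (mu - sigma^2/2) dt + sigma dB, so Y_t = log(x_0) + (mu - sigma^2/2) t + sigma B_t and hence X_t = x_0 * exp((mu - sigma^2/2) t + sigma B_t).
With mu = 9/5, sigma = 1/4, x_0 = 7, this gives:
  X_t = 7 * exp((283/160) * t + (1/4) * B_t).
Since sigma*B_t ~ Normal(0, sigma^2 t), E[exp(sigma*B_t)] = exp(sigma^2 t / 2); so E[X_t] = x_0 * exp((mu - sigma^2/2) t) * exp(sigma^2 t / 2) = x_0 * exp(mu t) = 7*exp(9*t/5).
Var(X_t) = E[X_t^2] - (E[X_t])^2 = x_0^2 * exp(2 mu t) * (exp(sigma^2 t) - 1) = 49*(exp(t/16) - 1)*exp(18*t/5).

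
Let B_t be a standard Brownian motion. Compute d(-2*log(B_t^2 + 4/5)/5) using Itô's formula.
d(-2*log(B_t^2 + 4/5)/5) = (2*(5*B_t^2 - 4)/(5*B_t^2 + 4)^2) dt + (-4*B_t/(5*B_t^2 + 4)) dB_t

Itô's formula for f(B_t) gives d f(B_t) = f'(B_t) dB_t + (1/2) f''(B_t) dt. Compute derivatives of f(x) = -2*log(x^2 + 4/5)/5:
  f'(x)  = -4*x/(5*x^2 + 4)
  f''(x) = 4*(5*x^2 - 4)/(5*x^2 + 4)^2
Substitute x = B_t and multiply the f'' term by 1/2:
  drift     = (1/2) * (4*(5*x^2 - 4)/(5*x^2 + 4)^2) evaluated at B_t = 2*(5*B_t^2 - 4)/(5*B_t^2 + 4)^2
  diffusion = (-4*x/(5*x^2 + 4)) evaluated at B_t = -4*B_t/(5*B_t^2 + 4)
Therefore d(-2*log(B_t^2 + 4/5)/5) = (2*(5*B_t^2 - 4)/(5*B_t^2 + 4)^2) dt + (-4*B_t/(5*B_t^2 + 4)) dB_t.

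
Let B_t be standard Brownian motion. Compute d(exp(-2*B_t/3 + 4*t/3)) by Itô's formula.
d(exp(-2*B_t/3 + 4*t/3)) = (14*exp(-2*B_t/3 + 4*t/3)/9) dt + (-2*exp(-2*B_t/3 + 4*t/3)/3) dB_t

Itô's formula for f(t, x): d f(t, B_t) = (f_t + (1/2) f_xx) dt + f_x dB_t. Compute partials of f(t, x) = exp(4*t/3 - 2*x/3):
  f_t(t,x)  = 4*exp(4*t/3 - 2*x/3)/3
  f_x(t,x)  = -2*exp(4*t/3 - 2*x/3)/3
  f_xx(t,x) = 4*exp(4*t/3 - 2*x/3)/9
Assemble drift = f_t + (1/2) f_xx = 14*exp(4*t/3 - 2*x/3)/9 and diffusion = f_x = -2*exp(4*t/3 - 2*x/3)/3. Substituting x = B_t:
  d(exp(-2*B_t/3 + 4*t/3)) = (14*exp(-2*B_t/3 + 4*t/3)/9) dt + (-2*exp(-2*B_t/3 + 4*t/3)/3) dB_t.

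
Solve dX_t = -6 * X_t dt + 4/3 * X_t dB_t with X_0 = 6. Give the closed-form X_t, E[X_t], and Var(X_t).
X_t = 6 * exp((-62/9) t + (4/3) B_t); E[X_t] = 6*exp(-6*t); Var(X_t) = (36*exp(16*t/9) - 36)*exp(-12*t)

For GBM dX = mu X dt + sigma X dB with X_0 = x_0, apply Itô to Y = log X: dY = (mu - sigma^2/2) dt + sigma dB, so Y_t = log(x_0) + (mu - sigma^2/2) t + sigma B_t and hence X_t = x_0 * exp((mu - sigma^2/2) t + sigma B_t).
With mu = -6, sigma = 4/3, x_0 = 6, this gives:
  X_t = 6 * exp((-62/9) * t + (4/3) * B_t).
Since sigma*B_t ~ Normal(0, sigma^2 t), E[exp(sigma*B_t)] = exp(sigma^2 t / 2); so E[X_t] = x_0 * exp((mu - sigma^2/2) t) * exp(sigma^2 t / 2) = x_0 * exp(mu t) = 6*exp(-6*t).
Var(X_t) = E[X_t^2] - (E[X_t])^2 = x_0^2 * exp(2 mu t) * (exp(sigma^2 t) - 1) = (36*exp(16*t/9) - 36)*exp(-12*t).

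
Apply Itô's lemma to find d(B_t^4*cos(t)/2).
d(B_t^4*cos(t)/2) = (B_t^2*(-B_t^2*sin(t) + 6*cos(t))/2) dt + (2*B_t^3*cos(t)) dB_t

Itô's formula for f(t, x): d f(t, B_t) = (f_t + (1/2) f_xx) dt + f_x dB_t. Compute partials of f(t, x) = x^4*cos(t)/2:
  f_t(t,x)  = -x^4*sin(t)/2
  f_x(t,x)  = 2*x^3*cos(t)
  f_xx(t,x) = 6*x^2*cos(t)
Assemble drift = f_t + (1/2) f_xx = x^2*(-x^2*sin(t) + 6*cos(t))/2 and diffusion = f_x = 2*x^3*cos(t). Substituting x = B_t:
  d(B_t^4*cos(t)/2) = (B_t^2*(-B_t^2*sin(t) + 6*cos(t))/2) dt + (2*B_t^3*cos(t)) dB_t.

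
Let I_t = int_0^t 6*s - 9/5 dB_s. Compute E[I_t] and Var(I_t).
E[I_t] = 0; Var(I_t) = 3*t*(100*t^2 - 90*t + 27)/25

The Itô integral of a deterministic integrand f(s) has mean 0 because each increment f(s) * (B_{s+ds} - B_s) has mean 0. By the Itô isometry:
  Var( int_0^t f(s) dB_s ) = E[ (int_0^t f(s) dB_s)^2 ] = int_0^t f(s)^2 ds.
Here f(s) = 6*s - 9/5, so f(s)^2 = 9*(10*s - 3)^2/25. Integrate:
  int_0^t (9*(10*s - 3)^2/25) ds = 3*t*(100*t^2 - 90*t + 27)/25.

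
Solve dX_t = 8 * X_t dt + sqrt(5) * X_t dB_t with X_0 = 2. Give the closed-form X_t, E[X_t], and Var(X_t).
X_t = 2 * exp((11/2) t + (sqrt(5)) B_t); E[X_t] = 2*exp(8*t); Var(X_t) = 4*(exp(5*t) - 1)*exp(16*t)

For GBM dX = mu X dt + sigma X dB with X_0 = x_0, apply Itô to Y = log X: dY = (mu - sigma^2/2) dt + sigma dB, so Y_t = log(x_0) + (mu - sigma^2/2) t + sigma B_t and hence X_t = x_0 * exp((mu - sigma^2/2) t + sigma B_t).
With mu = 8, sigma = sqrt(5), x_0 = 2, this gives:
  X_t = 2 * exp((11/2) * t + (sqrt(5)) * B_t).
Since sigma*B_t ~ Normal(0, sigma^2 t), E[exp(sigma*B_t)] = exp(sigma^2 t / 2); so E[X_t] = x_0 * exp((mu - sigma^2/2) t) * exp(sigma^2 t / 2) = x_0 * exp(mu t) = 2*exp(8*t).
Var(X_t) = E[X_t^2] - (E[X_t])^2 = x_0^2 * exp(2 mu t) * (exp(sigma^2 t) - 1) = 4*(exp(5*t) - 1)*exp(16*t).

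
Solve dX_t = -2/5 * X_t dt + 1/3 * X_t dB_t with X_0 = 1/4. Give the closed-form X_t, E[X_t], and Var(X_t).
X_t = 1/4 * exp((-41/90) t + (1/3) B_t); E[X_t] = exp(-2*t/5)/4; Var(X_t) = (exp(t/9) - 1)*exp(-4*t/5)/16

For GBM dX = mu X dt + sigma X dB with X_0 = x_0, apply Itô to Y = log X: dY = (mu - sigma^2/2) dt + sigma dB, so Y_t = log(x_0) + (mu - sigma^2/2) t + sigma B_t and hence X_t = x_0 * exp((mu - sigma^2/2) t + sigma B_t).
With mu = -2/5, sigma = 1/3, x_0 = 1/4, this gives:
  X_t = 1/4 * exp((-41/90) * t + (1/3) * B_t).
Since sigma*B_t ~ Normal(0, sigma^2 t), E[exp(sigma*B_t)] = exp(sigma^2 t / 2); so E[X_t] = x_0 * exp((mu - sigma^2/2) t) * exp(sigma^2 t / 2) = x_0 * exp(mu t) = exp(-2*t/5)/4.
Var(X_t) = E[X_t^2] - (E[X_t])^2 = x_0^2 * exp(2 mu t) * (exp(sigma^2 t) - 1) = (exp(t/9) - 1)*exp(-4*t/5)/16.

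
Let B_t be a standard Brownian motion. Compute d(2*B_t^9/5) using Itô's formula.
d(2*B_t^9/5) = (72*B_t^7/5) dt + (18*B_t^8/5) dB_t

Itô's formula for f(B_t) gives d f(B_t) = f'(B_t) dB_t + (1/2) f''(B_t) dt. Compute derivatives of f(x) = 2*x^9/5:
  f'(x)  = 18*x^8/5
  f''(x) = 144*x^7/5
Substitute x = B_t and multiply the f'' term by 1/2:
  drift     = (1/2) * (144*x^7/5) evaluated at B_t = 72*B_t^7/5
  diffusion = (18*x^8/5) evaluated at B_t = 18*B_t^8/5
Therefore d(2*B_t^9/5) = (72*B_t^7/5) dt + (18*B_t^8/5) dB_t.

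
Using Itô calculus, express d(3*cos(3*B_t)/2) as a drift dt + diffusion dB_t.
d(3*cos(3*B_t)/2) = (-27*cos(3*B_t)/4) dt + (-9*sin(3*B_t)/2) dB_t

Itô's formula for f(B_t) gives d f(B_t) = f'(B_t) dB_t + (1/2) f''(B_t) dt. Compute derivatives of f(x) = 3*cos(3*x)/2:
  f'(x)  = -9*sin(3*x)/2
  f''(x) = -27*cos(3*x)/2
Substitute x = B_t and multiply the f'' term by 1/2:
  drift     = (1/2) * (-27*cos(3*x)/2) evaluated at B_t = -27*cos(3*B_t)/4
  diffusion = (-9*sin(3*x)/2) evaluated at B_t = -9*sin(3*B_t)/2
Therefore d(3*cos(3*B_t)/2) = (-27*cos(3*B_t)/4) dt + (-9*sin(3*B_t)/2) dB_t.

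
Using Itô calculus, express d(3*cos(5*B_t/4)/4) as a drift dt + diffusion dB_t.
d(3*cos(5*B_t/4)/4) = (-75*cos(5*B_t/4)/128) dt + (-15*sin(5*B_t/4)/16) dB_t

Itô's formula for f(B_t) gives d f(B_t) = f'(B_t) dB_t + (1/2) f''(B_t) dt. Compute derivatives of f(x) = 3*cos(5*x/4)/4:
  f'(x)  = -15*sin(5*x/4)/16
  f''(x) = -75*cos(5*x/4)/64
Substitute x = B_t and multiply the f'' term by 1/2:
  drift     = (1/2) * (-75*cos(5*x/4)/64) evaluated at B_t = -75*cos(5*B_t/4)/128
  diffusion = (-15*sin(5*x/4)/16) evaluated at B_t = -15*sin(5*B_t/4)/16
Therefore d(3*cos(5*B_t/4)/4) = (-75*cos(5*B_t/4)/128) dt + (-15*sin(5*B_t/4)/16) dB_t.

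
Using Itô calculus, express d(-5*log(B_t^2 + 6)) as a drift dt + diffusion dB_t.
d(-5*log(B_t^2 + 6)) = (5*(B_t^2 - 6)/(B_t^2 + 6)^2) dt + (-10*B_t/(B_t^2 + 6)) dB_t

Itô's formula for f(B_t) gives d f(B_t) = f'(B_t) dB_t + (1/2) f''(B_t) dt. Compute derivatives of f(x) = -5*log(x^2 + 6):
  f'(x)  = -10*x/(x^2 + 6)
  f''(x) = 10*(x^2 - 6)/(x^2 + 6)^2
Substitute x = B_t and multiply the f'' term by 1/2:
  drift     = (1/2) * (10*(x^2 - 6)/(x^2 + 6)^2) evaluated at B_t = 5*(B_t^2 - 6)/(B_t^2 + 6)^2
  diffusion = (-10*x/(x^2 + 6)) evaluated at B_t = -10*B_t/(B_t^2 + 6)
Therefore d(-5*log(B_t^2 + 6)) = (5*(B_t^2 - 6)/(B_t^2 + 6)^2) dt + (-10*B_t/(B_t^2 + 6)) dB_t.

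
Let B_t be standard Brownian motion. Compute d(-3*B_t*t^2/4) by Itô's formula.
d(-3*B_t*t^2/4) = (-3*B_t*t/2) dt + (-3*t^2/4) dB_t

Itô's formula for f(t, x): d f(t, B_t) = (f_t + (1/2) f_xx) dt + f_x dB_t. Compute partials of f(t, x) = -3*t^2*x/4:
  f_t(t,x)  = -3*t*x/2
  f_x(t,x)  = -3*t^2/4
  f_xx(t,x) = 0
Assemble drift = f_t + (1/2) f_xx = -3*t*x/2 and diffusion = f_x = -3*t^2/4. Substituting x = B_t:
  d(-3*B_t*t^2/4) = (-3*B_t*t/2) dt + (-3*t^2/4) dB_t.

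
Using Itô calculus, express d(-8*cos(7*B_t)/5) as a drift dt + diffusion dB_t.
d(-8*cos(7*B_t)/5) = (196*cos(7*B_t)/5) dt + (56*sin(7*B_t)/5) dB_t

Itô's formula for f(B_t) gives d f(B_t) = f'(B_t) dB_t + (1/2) f''(B_t) dt. Compute derivatives of f(x) = -8*cos(7*x)/5:
  f'(x)  = 56*sin(7*x)/5
  f''(x) = 392*cos(7*x)/5
Substitute x = B_t and multiply the f'' term by 1/2:
  drift     = (1/2) * (392*cos(7*x)/5) evaluated at B_t = 196*cos(7*B_t)/5
  diffusion = (56*sin(7*x)/5) evaluated at B_t = 56*sin(7*B_t)/5
Therefore d(-8*cos(7*B_t)/5) = (196*cos(7*B_t)/5) dt + (56*sin(7*B_t)/5) dB_t.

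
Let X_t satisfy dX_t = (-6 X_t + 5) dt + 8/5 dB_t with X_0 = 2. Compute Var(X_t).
Var(X_t) = 16/75 - 16*exp(-12*t)/75

The variance V(t) = Var(X_t) satisfies V'(t) = 2 a V(t) + c^2 with V(0) = 0 (drift coefficient is linear in X, diffusion is constant). With a = -6, c = 8/5, the solution is
  V(t) = (c^2 / (2 a)) * (exp(2 a t) - 1)
       = ((8/5)^2 / (2*(-6))) * (exp((-12) t) - 1)
       = 16/75 - 16*exp(-12*t)/75.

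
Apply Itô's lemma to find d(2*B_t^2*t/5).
d(2*B_t^2*t/5) = (2*B_t^2/5 + 2*t/5) dt + (4*B_t*t/5) dB_t

Itô's formula for f(t, x): d f(t, B_t) = (f_t + (1/2) f_xx) dt + f_x dB_t. Compute partials of f(t, x) = 2*t*x^2/5:
  f_t(t,x)  = 2*x^2/5
  f_x(t,x)  = 4*t*x/5
  f_xx(t,x) = 4*t/5
Assemble drift = f_t + (1/2) f_xx = 2*t/5 + 2*x^2/5 and diffusion = f_x = 4*t*x/5. Substituting x = B_t:
  d(2*B_t^2*t/5) = (2*B_t^2/5 + 2*t/5) dt + (4*B_t*t/5) dB_t.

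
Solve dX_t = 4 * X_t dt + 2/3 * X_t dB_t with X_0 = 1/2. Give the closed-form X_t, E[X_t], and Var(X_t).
X_t = 1/2 * exp((34/9) t + (2/3) B_t); E[X_t] = exp(4*t)/2; Var(X_t) = (exp(4*t/9) - 1)*exp(8*t)/4

For GBM dX = mu X dt + sigma X dB with X_0 = x_0, apply Itô to Y = log X: dY = (mu - sigma^2/2) dt + sigma dB, so Y_t = log(x_0) + (mu - sigma^2/2) t + sigma B_t and hence X_t = x_0 * exp((mu - sigma^2/2) t + sigma B_t).
With mu = 4, sigma = 2/3, x_0 = 1/2, this gives:
  X_t = 1/2 * exp((34/9) * t + (2/3) * B_t).
Since sigma*B_t ~ Normal(0, sigma^2 t), E[exp(sigma*B_t)] = exp(sigma^2 t / 2); so E[X_t] = x_0 * exp((mu - sigma^2/2) t) * exp(sigma^2 t / 2) = x_0 * exp(mu t) = exp(4*t)/2.
Var(X_t) = E[X_t^2] - (E[X_t])^2 = x_0^2 * exp(2 mu t) * (exp(sigma^2 t) - 1) = (exp(4*t/9) - 1)*exp(8*t)/4.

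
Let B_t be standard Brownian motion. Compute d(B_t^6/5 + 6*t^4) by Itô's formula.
d(B_t^6/5 + 6*t^4) = (3*B_t^4 + 24*t^3) dt + (6*B_t^5/5) dB_t

Itô's formula for f(t, x): d f(t, B_t) = (f_t + (1/2) f_xx) dt + f_x dB_t. Compute partials of f(t, x) = 6*t^4 + x^6/5:
  f_t(t,x)  = 24*t^3
  f_x(t,x)  = 6*x^5/5
  f_xx(t,x) = 6*x^4
Assemble drift = f_t + (1/2) f_xx = 24*t^3 + 3*x^4 and diffusion = f_x = 6*x^5/5. Substituting x = B_t:
  d(B_t^6/5 + 6*t^4) = (3*B_t^4 + 24*t^3) dt + (6*B_t^5/5) dB_t.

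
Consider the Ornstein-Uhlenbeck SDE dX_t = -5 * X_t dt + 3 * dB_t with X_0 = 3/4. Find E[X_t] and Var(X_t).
E[X_t] = 3*exp(-5*t)/4; Var(X_t) = 9/10 - 9*exp(-10*t)/10

The OU SDE dX = -theta X dt + sigma dB admits the integrating factor exp(theta t): d(exp(theta t) X_t) = sigma exp(theta t) dB_t. Integrating from 0 to t:
  X_t = x_0 * exp(-theta t) + sigma * int_0^t exp(-theta (t-s)) dB_s.
The Itô integral has mean 0 and (by the Itô isometry) variance sigma^2 * int_0^t exp(-2 theta (t - s)) ds = sigma^2 * (1 - exp(-2 theta t)) / (2 theta).
With theta = 5, sigma = 3, x_0 = 3/4:
  E[X_t] = 3/4 * exp(-5 t) = 3*exp(-5*t)/4
  Var(X_t) = (3)^2 * (1 - exp(-2*5 t)) / (2 * 5) = 9/10 - 9*exp(-10*t)/10.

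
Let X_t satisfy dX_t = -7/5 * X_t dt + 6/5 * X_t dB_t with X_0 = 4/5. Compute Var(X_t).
Var(X_t) = (16*exp(36*t/25) - 16)*exp(-14*t/5)/25

For GBM dX = mu X dt + sigma X dB with X_0 = x_0, apply Itô to Y = log X: dY = (mu - sigma^2/2) dt + sigma dB, so Y_t = log(x_0) + (mu - sigma^2/2) t + sigma B_t and hence X_t = x_0 * exp((mu - sigma^2/2) t + sigma B_t).
With mu = -7/5, sigma = 6/5, x_0 = 4/5, this gives:
  X_t = 4/5 * exp((-53/25) * t + (6/5) * B_t).
Since sigma*B_t ~ Normal(0, sigma^2 t), E[exp(sigma*B_t)] = exp(sigma^2 t / 2); so E[X_t] = x_0 * exp((mu - sigma^2/2) t) * exp(sigma^2 t / 2) = x_0 * exp(mu t) = 4*exp(-7*t/5)/5.
Var(X_t) = E[X_t^2] - (E[X_t])^2 = x_0^2 * exp(2 mu t) * (exp(sigma^2 t) - 1) = (16*exp(36*t/25) - 16)*exp(-14*t/5)/25.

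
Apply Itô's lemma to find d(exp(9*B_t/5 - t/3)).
d(exp(9*B_t/5 - t/3)) = (193*exp(9*B_t/5 - t/3)/150) dt + (9*exp(9*B_t/5 - t/3)/5) dB_t

Itô's formula for f(t, x): d f(t, B_t) = (f_t + (1/2) f_xx) dt + f_x dB_t. Compute partials of f(t, x) = exp(-t/3 + 9*x/5):
  f_t(t,x)  = -exp(-t/3 + 9*x/5)/3
  f_x(t,x)  = 9*exp(-t/3 + 9*x/5)/5
  f_xx(t,x) = 81*exp(-t/3 + 9*x/5)/25
Assemble drift = f_t + (1/2) f_xx = 193*exp(-t/3 + 9*x/5)/150 and diffusion = f_x = 9*exp(-t/3 + 9*x/5)/5. Substituting x = B_t:
  d(exp(9*B_t/5 - t/3)) = (193*exp(9*B_t/5 - t/3)/150) dt + (9*exp(9*B_t/5 - t/3)/5) dB_t.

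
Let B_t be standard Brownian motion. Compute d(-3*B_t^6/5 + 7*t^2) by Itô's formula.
d(-3*B_t^6/5 + 7*t^2) = (-9*B_t^4 + 14*t) dt + (-18*B_t^5/5) dB_t

Itô's formula for f(t, x): d f(t, B_t) = (f_t + (1/2) f_xx) dt + f_x dB_t. Compute partials of f(t, x) = 7*t^2 - 3*x^6/5:
  f_t(t,x)  = 14*t
  f_x(t,x)  = -18*x^5/5
  f_xx(t,x) = -18*x^4
Assemble drift = f_t + (1/2) f_xx = 14*t - 9*x^4 and diffusion = f_x = -18*x^5/5. Substituting x = B_t:
  d(-3*B_t^6/5 + 7*t^2) = (-9*B_t^4 + 14*t) dt + (-18*B_t^5/5) dB_t.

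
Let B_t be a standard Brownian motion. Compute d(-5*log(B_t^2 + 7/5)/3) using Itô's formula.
d(-5*log(B_t^2 + 7/5)/3) = (25*(5*B_t^2 - 7)/(3*(5*B_t^2 + 7)^2)) dt + (-50*B_t/(15*B_t^2 + 21)) dB_t

Itô's formula for f(B_t) gives d f(B_t) = f'(B_t) dB_t + (1/2) f''(B_t) dt. Compute derivatives of f(x) = -5*log(x^2 + 7/5)/3:
  f'(x)  = -50*x/(15*x^2 + 21)
  f''(x) = 50*(5*x^2 - 7)/(3*(5*x^2 + 7)^2)
Substitute x = B_t and multiply the f'' term by 1/2:
  drift     = (1/2) * (50*(5*x^2 - 7)/(3*(5*x^2 + 7)^2)) evaluated at B_t = 25*(5*B_t^2 - 7)/(3*(5*B_t^2 + 7)^2)
  diffusion = (-50*x/(15*x^2 + 21)) evaluated at B_t = -50*B_t/(15*B_t^2 + 21)
Therefore d(-5*log(B_t^2 + 7/5)/3) = (25*(5*B_t^2 - 7)/(3*(5*B_t^2 + 7)^2)) dt + (-50*B_t/(15*B_t^2 + 21)) dB_t.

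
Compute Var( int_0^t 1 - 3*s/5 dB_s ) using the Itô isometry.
Var = t*(3*t^2 - 15*t + 25)/25

The Itô integral of a deterministic integrand f(s) has mean 0 because each increment f(s) * (B_{s+ds} - B_s) has mean 0. By the Itô isometry:
  Var( int_0^t f(s) dB_s ) = E[ (int_0^t f(s) dB_s)^2 ] = int_0^t f(s)^2 ds.
Here f(s) = 1 - 3*s/5, so f(s)^2 = (3*s - 5)^2/25. Integrate:
  int_0^t ((3*s - 5)^2/25) ds = t*(3*t^2 - 15*t + 25)/25.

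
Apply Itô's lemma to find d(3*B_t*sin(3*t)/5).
d(3*B_t*sin(3*t)/5) = (9*B_t*cos(3*t)/5) dt + (3*sin(3*t)/5) dB_t

Itô's formula for f(t, x): d f(t, B_t) = (f_t + (1/2) f_xx) dt + f_x dB_t. Compute partials of f(t, x) = 3*x*sin(3*t)/5:
  f_t(t,x)  = 9*x*cos(3*t)/5
  f_x(t,x)  = 3*sin(3*t)/5
  f_xx(t,x) = 0
Assemble drift = f_t + (1/2) f_xx = 9*x*cos(3*t)/5 and diffusion = f_x = 3*sin(3*t)/5. Substituting x = B_t:
  d(3*B_t*sin(3*t)/5) = (9*B_t*cos(3*t)/5) dt + (3*sin(3*t)/5) dB_t.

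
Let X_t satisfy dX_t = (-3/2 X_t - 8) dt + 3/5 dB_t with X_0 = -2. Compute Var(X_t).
Var(X_t) = 3/25 - 3*exp(-3*t)/25

The variance V(t) = Var(X_t) satisfies V'(t) = 2 a V(t) + c^2 with V(0) = 0 (drift coefficient is linear in X, diffusion is constant). With a = -3/2, c = 3/5, the solution is
  V(t) = (c^2 / (2 a)) * (exp(2 a t) - 1)
       = ((3/5)^2 / (2*(-3/2))) * (exp((-3) t) - 1)
       = 3/25 - 3*exp(-3*t)/25.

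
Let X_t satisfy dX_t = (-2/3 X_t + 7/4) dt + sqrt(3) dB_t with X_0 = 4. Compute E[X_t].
E[X_t] = 21/8 + 11*exp(-2*t/3)/8

Taking expectations and using E[dB_t] = 0, the mean m(t) = E[X_t] satisfies the ODE m'(t) = a m(t) + b with m(0) = x_0. With a = -2/3, b = 7/4, x_0 = 4, the solution is
  m(t) = x_0 * exp(a t) + (b/a) * (exp(a t) - 1)
       = 4 * exp((-2/3) t) + ((7/4)/(-2/3)) * (exp((-2/3) t) - 1)
       = 21/8 + 11*exp(-2*t/3)/8.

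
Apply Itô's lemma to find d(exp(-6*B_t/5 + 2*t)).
d(exp(-6*B_t/5 + 2*t)) = (68*exp(-6*B_t/5 + 2*t)/25) dt + (-6*exp(-6*B_t/5 + 2*t)/5) dB_t

Itô's formula for f(t, x): d f(t, B_t) = (f_t + (1/2) f_xx) dt + f_x dB_t. Compute partials of f(t, x) = exp(2*t - 6*x/5):
  f_t(t,x)  = 2*exp(2*t - 6*x/5)
  f_x(t,x)  = -6*exp(2*t - 6*x/5)/5
  f_xx(t,x) = 36*exp(2*t - 6*x/5)/25
Assemble drift = f_t + (1/2) f_xx = 68*exp(2*t - 6*x/5)/25 and diffusion = f_x = -6*exp(2*t - 6*x/5)/5. Substituting x = B_t:
  d(exp(-6*B_t/5 + 2*t)) = (68*exp(-6*B_t/5 + 2*t)/25) dt + (-6*exp(-6*B_t/5 + 2*t)/5) dB_t.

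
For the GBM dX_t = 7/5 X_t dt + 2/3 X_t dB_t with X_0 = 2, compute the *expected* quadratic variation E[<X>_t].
E[<X>_t] = 40*exp(146*t/45)/73 - 40/73

<X>_t = int_0^t ((2/3) * X_s)^2 ds. Taking expectation inside the integral: E[<X>_t] = (2/3)^2 * int_0^t E[X_s^2] ds. For GBM, E[X_s^2] = x_0^2 * exp((2 mu + sigma^2) s). Integrating:
  E[<X>_t] = (2/3)^2 * 2^2 * (exp((2*(7/5) + (2/3)^2) t) - 1) / (2*(7/5) + (2/3)^2)
           = (2/3)^2 * 2^2 * (exp((146/45) t) - 1) / (146/45) = 40*exp(146*t/45)/73 - 40/73.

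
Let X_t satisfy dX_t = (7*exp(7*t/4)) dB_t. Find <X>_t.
<X>_t = 14*exp(7*t/2) - 14

For an Itô process dX_t = a(t) dt + b(t) dB_t, the quadratic variation is <X>_t = int_0^t b(s)^2 ds (the drift term does not contribute). Here b(s) = 7*exp(7*s/4), so
  b(s)^2 = 49*exp(7*s/2).
Integrating from 0 to t:
  <X>_t = int_0^t (49*exp(7*s/2)) ds = 14*exp(7*t/2) - 14.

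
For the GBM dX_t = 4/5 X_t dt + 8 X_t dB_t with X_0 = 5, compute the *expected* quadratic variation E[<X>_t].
E[<X>_t] = 1000*exp(328*t/5)/41 - 1000/41

<X>_t = int_0^t (8 * X_s)^2 ds. Taking expectation inside the integral: E[<X>_t] = 8^2 * int_0^t E[X_s^2] ds. For GBM, E[X_s^2] = x_0^2 * exp((2 mu + sigma^2) s). Integrating:
  E[<X>_t] = 8^2 * 5^2 * (exp((2*(4/5) + 8^2) t) - 1) / (2*(4/5) + 8^2)
           = 8^2 * 5^2 * (exp((328/5) t) - 1) / (328/5) = 1000*exp(328*t/5)/41 - 1000/41.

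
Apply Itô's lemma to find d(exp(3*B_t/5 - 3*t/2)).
d(exp(3*B_t/5 - 3*t/2)) = (-33*exp(3*B_t/5 - 3*t/2)/25) dt + (3*exp(3*B_t/5 - 3*t/2)/5) dB_t

Itô's formula for f(t, x): d f(t, B_t) = (f_t + (1/2) f_xx) dt + f_x dB_t. Compute partials of f(t, x) = exp(-3*t/2 + 3*x/5):
  f_t(t,x)  = -3*exp(-3*t/2 + 3*x/5)/2
  f_x(t,x)  = 3*exp(-3*t/2 + 3*x/5)/5
  f_xx(t,x) = 9*exp(-3*t/2 + 3*x/5)/25
Assemble drift = f_t + (1/2) f_xx = -33*exp(-3*t/2 + 3*x/5)/25 and diffusion = f_x = 3*exp(-3*t/2 + 3*x/5)/5. Substituting x = B_t:
  d(exp(3*B_t/5 - 3*t/2)) = (-33*exp(3*B_t/5 - 3*t/2)/25) dt + (3*exp(3*B_t/5 - 3*t/2)/5) dB_t.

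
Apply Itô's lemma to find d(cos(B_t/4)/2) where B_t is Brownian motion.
d(cos(B_t/4)/2) = (-cos(B_t/4)/64) dt + (-sin(B_t/4)/8) dB_t

Itô's formula for f(B_t) gives d f(B_t) = f'(B_t) dB_t + (1/2) f''(B_t) dt. Compute derivatives of f(x) = cos(x/4)/2:
  f'(x)  = -sin(x/4)/8
  f''(x) = -cos(x/4)/32
Substitute x = B_t and multiply the f'' term by 1/2:
  drift     = (1/2) * (-cos(x/4)/32) evaluated at B_t = -cos(B_t/4)/64
  diffusion = (-sin(x/4)/8) evaluated at B_t = -sin(B_t/4)/8
Therefore d(cos(B_t/4)/2) = (-cos(B_t/4)/64) dt + (-sin(B_t/4)/8) dB_t.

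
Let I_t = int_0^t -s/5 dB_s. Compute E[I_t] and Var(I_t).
E[I_t] = 0; Var(I_t) = t^3/75

The Itô integral of a deterministic integrand f(s) has mean 0 because each increment f(s) * (B_{s+ds} - B_s) has mean 0. By the Itô isometry:
  Var( int_0^t f(s) dB_s ) = E[ (int_0^t f(s) dB_s)^2 ] = int_0^t f(s)^2 ds.
Here f(s) = -s/5, so f(s)^2 = s^2/25. Integrate:
  int_0^t (s^2/25) ds = t^3/75.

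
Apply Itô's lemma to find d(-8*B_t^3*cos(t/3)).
d(-8*B_t^3*cos(t/3)) = (8*B_t*(B_t^2*sin(t/3) - 9*cos(t/3))/3) dt + (-24*B_t^2*cos(t/3)) dB_t

Itô's formula for f(t, x): d f(t, B_t) = (f_t + (1/2) f_xx) dt + f_x dB_t. Compute partials of f(t, x) = -8*x^3*cos(t/3):
  f_t(t,x)  = 8*x^3*sin(t/3)/3
  f_x(t,x)  = -24*x^2*cos(t/3)
  f_xx(t,x) = -48*x*cos(t/3)
Assemble drift = f_t + (1/2) f_xx = 8*x*(x^2*sin(t/3) - 9*cos(t/3))/3 and diffusion = f_x = -24*x^2*cos(t/3). Substituting x = B_t:
  d(-8*B_t^3*cos(t/3)) = (8*B_t*(B_t^2*sin(t/3) - 9*cos(t/3))/3) dt + (-24*B_t^2*cos(t/3)) dB_t.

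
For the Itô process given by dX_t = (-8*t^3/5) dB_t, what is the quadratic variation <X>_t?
<X>_t = 64*t^7/175

For an Itô process dX_t = a(t) dt + b(t) dB_t, the quadratic variation is <X>_t = int_0^t b(s)^2 ds (the drift term does not contribute). Here b(s) = -8*s^3/5, so
  b(s)^2 = 64*s^6/25.
Integrating from 0 to t:
  <X>_t = int_0^t (64*s^6/25) ds = 64*t^7/175.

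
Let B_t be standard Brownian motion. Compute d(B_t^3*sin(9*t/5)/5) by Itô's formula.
d(B_t^3*sin(9*t/5)/5) = (3*B_t*(3*B_t^2*cos(9*t/5) + 5*sin(9*t/5))/25) dt + (3*B_t^2*sin(9*t/5)/5) dB_t

Itô's formula for f(t, x): d f(t, B_t) = (f_t + (1/2) f_xx) dt + f_x dB_t. Compute partials of f(t, x) = x^3*sin(9*t/5)/5:
  f_t(t,x)  = 9*x^3*cos(9*t/5)/25
  f_x(t,x)  = 3*x^2*sin(9*t/5)/5
  f_xx(t,x) = 6*x*sin(9*t/5)/5
Assemble drift = f_t + (1/2) f_xx = 3*x*(3*x^2*cos(9*t/5) + 5*sin(9*t/5))/25 and diffusion = f_x = 3*x^2*sin(9*t/5)/5. Substituting x = B_t:
  d(B_t^3*sin(9*t/5)/5) = (3*B_t*(3*B_t^2*cos(9*t/5) + 5*sin(9*t/5))/25) dt + (3*B_t^2*sin(9*t/5)/5) dB_t.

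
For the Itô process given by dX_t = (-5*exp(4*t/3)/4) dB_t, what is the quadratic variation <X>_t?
<X>_t = 75*exp(8*t/3)/128 - 75/128

For an Itô process dX_t = a(t) dt + b(t) dB_t, the quadratic variation is <X>_t = int_0^t b(s)^2 ds (the drift term does not contribute). Here b(s) = -5*exp(4*s/3)/4, so
  b(s)^2 = 25*exp(8*s/3)/16.
Integrating from 0 to t:
  <X>_t = int_0^t (25*exp(8*s/3)/16) ds = 75*exp(8*t/3)/128 - 75/128.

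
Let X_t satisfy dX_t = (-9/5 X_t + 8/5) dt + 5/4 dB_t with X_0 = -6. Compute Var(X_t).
Var(X_t) = 125/288 - 125*exp(-18*t/5)/288

The variance V(t) = Var(X_t) satisfies V'(t) = 2 a V(t) + c^2 with V(0) = 0 (drift coefficient is linear in X, diffusion is constant). With a = -9/5, c = 5/4, the solution is
  V(t) = (c^2 / (2 a)) * (exp(2 a t) - 1)
       = ((5/4)^2 / (2*(-9/5))) * (exp((-18/5) t) - 1)
       = 125/288 - 125*exp(-18*t/5)/288.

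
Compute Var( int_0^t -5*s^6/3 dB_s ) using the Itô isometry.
Var = 25*t^13/117

The Itô integral of a deterministic integrand f(s) has mean 0 because each increment f(s) * (B_{s+ds} - B_s) has mean 0. By the Itô isometry:
  Var( int_0^t f(s) dB_s ) = E[ (int_0^t f(s) dB_s)^2 ] = int_0^t f(s)^2 ds.
Here f(s) = -5*s^6/3, so f(s)^2 = 25*s^12/9. Integrate:
  int_0^t (25*s^12/9) ds = 25*t^13/117.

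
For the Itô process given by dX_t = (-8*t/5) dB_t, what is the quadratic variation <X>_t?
<X>_t = 64*t^3/75

For an Itô process dX_t = a(t) dt + b(t) dB_t, the quadratic variation is <X>_t = int_0^t b(s)^2 ds (the drift term does not contribute). Here b(s) = -8*s/5, so
  b(s)^2 = 64*s^2/25.
Integrating from 0 to t:
  <X>_t = int_0^t (64*s^2/25) ds = 64*t^3/75.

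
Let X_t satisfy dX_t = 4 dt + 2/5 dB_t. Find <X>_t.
<X>_t = 4*t/25

For an Itô process dX_t = a(t) dt + b(t) dB_t, the quadratic variation is <X>_t = int_0^t b(s)^2 ds (the drift term does not contribute). Here b(s) = 2/5, so
  b(s)^2 = 4/25.
Integrating from 0 to t:
  <X>_t = int_0^t (4/25) ds = 4*t/25.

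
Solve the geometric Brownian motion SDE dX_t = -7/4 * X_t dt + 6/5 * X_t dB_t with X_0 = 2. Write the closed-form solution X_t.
X_t = 2 * exp((-247/100) * t + (6/5) * B_t)

For GBM dX = mu X dt + sigma X dB with X_0 = x_0, apply Itô to Y = log X: dY = (mu - sigma^2/2) dt + sigma dB, so Y_t = log(x_0) + (mu - sigma^2/2) t + sigma B_t and hence X_t = x_0 * exp((mu - sigma^2/2) t + sigma B_t).
With mu = -7/4, sigma = 6/5, x_0 = 2, this gives:
  X_t = 2 * exp((-247/100) * t + (6/5) * B_t).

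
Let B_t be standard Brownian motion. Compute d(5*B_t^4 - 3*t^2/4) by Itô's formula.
d(5*B_t^4 - 3*t^2/4) = (30*B_t^2 - 3*t/2) dt + (20*B_t^3) dB_t

Itô's formula for f(t, x): d f(t, B_t) = (f_t + (1/2) f_xx) dt + f_x dB_t. Compute partials of f(t, x) = -3*t^2/4 + 5*x^4:
  f_t(t,x)  = -3*t/2
  f_x(t,x)  = 20*x^3
  f_xx(t,x) = 60*x^2
Assemble drift = f_t + (1/2) f_xx = -3*t/2 + 30*x^2 and diffusion = f_x = 20*x^3. Substituting x = B_t:
  d(5*B_t^4 - 3*t^2/4) = (30*B_t^2 - 3*t/2) dt + (20*B_t^3) dB_t.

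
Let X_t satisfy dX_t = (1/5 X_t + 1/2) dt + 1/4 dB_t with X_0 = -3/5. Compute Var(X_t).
Var(X_t) = 5*exp(2*t/5)/32 - 5/32

The variance V(t) = Var(X_t) satisfies V'(t) = 2 a V(t) + c^2 with V(0) = 0 (drift coefficient is linear in X, diffusion is constant). With a = 1/5, c = 1/4, the solution is
  V(t) = (c^2 / (2 a)) * (exp(2 a t) - 1)
       = ((1/4)^2 / (2*(1/5))) * (exp((2/5) t) - 1)
       = 5*exp(2*t/5)/32 - 5/32.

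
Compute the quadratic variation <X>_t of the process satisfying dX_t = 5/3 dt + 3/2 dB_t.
<X>_t = 9*t/4

For an Itô process dX_t = a(t) dt + b(t) dB_t, the quadratic variation is <X>_t = int_0^t b(s)^2 ds (the drift term does not contribute). Here b(s) = 3/2, so
  b(s)^2 = 9/4.
Integrating from 0 to t:
  <X>_t = int_0^t (9/4) ds = 9*t/4.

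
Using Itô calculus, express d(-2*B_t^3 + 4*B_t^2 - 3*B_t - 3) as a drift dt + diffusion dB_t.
d(-2*B_t^3 + 4*B_t^2 - 3*B_t - 3) = (4 - 6*B_t) dt + (-6*B_t^2 + 8*B_t - 3) dB_t

Itô's formula for f(B_t) gives d f(B_t) = f'(B_t) dB_t + (1/2) f''(B_t) dt. Compute derivatives of f(x) = -2*x^3 + 4*x^2 - 3*x - 3:
  f'(x)  = -6*x^2 + 8*x - 3
  f''(x) = 8 - 12*x
Substitute x = B_t and multiply the f'' term by 1/2:
  drift     = (1/2) * (8 - 12*x) evaluated at B_t = 4 - 6*B_t
  diffusion = (-6*x^2 + 8*x - 3) evaluated at B_t = -6*B_t^2 + 8*B_t - 3
Therefore d(-2*B_t^3 + 4*B_t^2 - 3*B_t - 3) = (4 - 6*B_t) dt + (-6*B_t^2 + 8*B_t - 3) dB_t.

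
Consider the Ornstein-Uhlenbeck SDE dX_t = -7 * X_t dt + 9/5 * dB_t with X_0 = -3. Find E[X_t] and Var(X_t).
E[X_t] = -3*exp(-7*t); Var(X_t) = 81/350 - 81*exp(-14*t)/350

The OU SDE dX = -theta X dt + sigma dB admits the integrating factor exp(theta t): d(exp(theta t) X_t) = sigma exp(theta t) dB_t. Integrating from 0 to t:
  X_t = x_0 * exp(-theta t) + sigma * int_0^t exp(-theta (t-s)) dB_s.
The Itô integral has mean 0 and (by the Itô isometry) variance sigma^2 * int_0^t exp(-2 theta (t - s)) ds = sigma^2 * (1 - exp(-2 theta t)) / (2 theta).
With theta = 7, sigma = 9/5, x_0 = -3:
  E[X_t] = -3 * exp(-7 t) = -3*exp(-7*t)
  Var(X_t) = (9/5)^2 * (1 - exp(-2*7 t)) / (2 * 7) = 81/350 - 81*exp(-14*t)/350.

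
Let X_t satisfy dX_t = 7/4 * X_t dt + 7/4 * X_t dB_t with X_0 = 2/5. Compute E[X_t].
E[X_t] = 2*exp(7*t/4)/5

For GBM dX = mu X dt + sigma X dB with X_0 = x_0, apply Itô to Y = log X: dY = (mu - sigma^2/2) dt + sigma dB, so Y_t = log(x_0) + (mu - sigma^2/2) t + sigma B_t and hence X_t = x_0 * exp((mu - sigma^2/2) t + sigma B_t).
With mu = 7/4, sigma = 7/4, x_0 = 2/5, this gives:
  X_t = 2/5 * exp((7/32) * t + (7/4) * B_t).
Since sigma*B_t ~ Normal(0, sigma^2 t), E[exp(sigma*B_t)] = exp(sigma^2 t / 2); so E[X_t] = x_0 * exp((mu - sigma^2/2) t) * exp(sigma^2 t / 2) = x_0 * exp(mu t) = 2*exp(7*t/4)/5.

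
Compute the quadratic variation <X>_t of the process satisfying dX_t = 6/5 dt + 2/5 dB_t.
<X>_t = 4*t/25

For an Itô process dX_t = a(t) dt + b(t) dB_t, the quadratic variation is <X>_t = int_0^t b(s)^2 ds (the drift term does not contribute). Here b(s) = 2/5, so
  b(s)^2 = 4/25.
Integrating from 0 to t:
  <X>_t = int_0^t (4/25) ds = 4*t/25.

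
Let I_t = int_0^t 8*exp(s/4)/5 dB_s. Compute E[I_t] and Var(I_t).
E[I_t] = 0; Var(I_t) = 128*exp(t/2)/25 - 128/25

The Itô integral of a deterministic integrand f(s) has mean 0 because each increment f(s) * (B_{s+ds} - B_s) has mean 0. By the Itô isometry:
  Var( int_0^t f(s) dB_s ) = E[ (int_0^t f(s) dB_s)^2 ] = int_0^t f(s)^2 ds.
Here f(s) = 8*exp(s/4)/5, so f(s)^2 = 64*exp(s/2)/25. Integrate:
  int_0^t (64*exp(s/2)/25) ds = 128*exp(t/2)/25 - 128/25.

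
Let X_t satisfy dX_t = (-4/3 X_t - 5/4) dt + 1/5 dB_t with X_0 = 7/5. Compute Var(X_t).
Var(X_t) = 3/200 - 3*exp(-8*t/3)/200

The variance V(t) = Var(X_t) satisfies V'(t) = 2 a V(t) + c^2 with V(0) = 0 (drift coefficient is linear in X, diffusion is constant). With a = -4/3, c = 1/5, the solution is
  V(t) = (c^2 / (2 a)) * (exp(2 a t) - 1)
       = ((1/5)^2 / (2*(-4/3))) * (exp((-8/3) t) - 1)
       = 3/200 - 3*exp(-8*t/3)/200.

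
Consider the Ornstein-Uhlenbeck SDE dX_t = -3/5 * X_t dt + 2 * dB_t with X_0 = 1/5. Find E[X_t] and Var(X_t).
E[X_t] = exp(-3*t/5)/5; Var(X_t) = 10/3 - 10*exp(-6*t/5)/3

The OU SDE dX = -theta X dt + sigma dB admits the integrating factor exp(theta t): d(exp(theta t) X_t) = sigma exp(theta t) dB_t. Integrating from 0 to t:
  X_t = x_0 * exp(-theta t) + sigma * int_0^t exp(-theta (t-s)) dB_s.
The Itô integral has mean 0 and (by the Itô isometry) variance sigma^2 * int_0^t exp(-2 theta (t - s)) ds = sigma^2 * (1 - exp(-2 theta t)) / (2 theta).
With theta = 3/5, sigma = 2, x_0 = 1/5:
  E[X_t] = 1/5 * exp(-3/5 t) = exp(-3*t/5)/5
  Var(X_t) = (2)^2 * (1 - exp(-2*3/5 t)) / (2 * 3/5) = 10/3 - 10*exp(-6*t/5)/3.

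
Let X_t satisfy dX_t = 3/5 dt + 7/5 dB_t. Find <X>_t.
<X>_t = 49*t/25

For an Itô process dX_t = a(t) dt + b(t) dB_t, the quadratic variation is <X>_t = int_0^t b(s)^2 ds (the drift term does not contribute). Here b(s) = 7/5, so
  b(s)^2 = 49/25.
Integrating from 0 to t:
  <X>_t = int_0^t (49/25) ds = 49*t/25.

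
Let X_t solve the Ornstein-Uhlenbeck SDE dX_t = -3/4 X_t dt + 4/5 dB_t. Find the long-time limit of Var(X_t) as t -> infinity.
lim Var(X_t) = 32/75

The OU SDE dX = -theta X dt + sigma dB admits the integrating factor exp(theta t): d(exp(theta t) X_t) = sigma exp(theta t) dB_t. Integrating from 0 to t gives X_t = x_0 * exp(-theta t) + sigma * int_0^t exp(-theta (t-s)) dB_s for any initial x_0. The Itô integral has variance (by the Itô isometry) sigma^2 * int_0^t exp(-2 theta (t - s)) ds = sigma^2 * (1 - exp(-2 theta t)) / (2 theta), independent of x_0.
With theta = 3/4, sigma = 4/5:
  Var(X_t) = (4/5)^2 * (1 - exp(-2*3/4 t)) / (2 * 3/4) = 32/75 - 32*exp(-3*t/2)/75.
As t -> infinity, exp(-2*3/4 t) -> 0, so the stationary variance is sigma^2 / (2 theta) = 32/75.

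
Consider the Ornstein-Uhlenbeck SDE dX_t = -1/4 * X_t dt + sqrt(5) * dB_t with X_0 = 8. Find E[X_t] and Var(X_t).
E[X_t] = 8*exp(-t/4); Var(X_t) = 10 - 10*exp(-t/2)

The OU SDE dX = -theta X dt + sigma dB admits the integrating factor exp(theta t): d(exp(theta t) X_t) = sigma exp(theta t) dB_t. Integrating from 0 to t:
  X_t = x_0 * exp(-theta t) + sigma * int_0^t exp(-theta (t-s)) dB_s.
The Itô integral has mean 0 and (by the Itô isometry) variance sigma^2 * int_0^t exp(-2 theta (t - s)) ds = sigma^2 * (1 - exp(-2 theta t)) / (2 theta).
With theta = 1/4, sigma = sqrt(5), x_0 = 8:
  E[X_t] = 8 * exp(-1/4 t) = 8*exp(-t/4)
  Var(X_t) = (sqrt(5))^2 * (1 - exp(-2*1/4 t)) / (2 * 1/4) = 10 - 10*exp(-t/2).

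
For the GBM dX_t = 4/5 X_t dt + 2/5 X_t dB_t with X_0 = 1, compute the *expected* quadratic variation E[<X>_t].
E[<X>_t] = exp(44*t/25)/11 - 1/11

<X>_t = int_0^t ((2/5) * X_s)^2 ds. Taking expectation inside the integral: E[<X>_t] = (2/5)^2 * int_0^t E[X_s^2] ds. For GBM, E[X_s^2] = x_0^2 * exp((2 mu + sigma^2) s). Integrating:
  E[<X>_t] = (2/5)^2 * 1^2 * (exp((2*(4/5) + (2/5)^2) t) - 1) / (2*(4/5) + (2/5)^2)
           = (2/5)^2 * 1^2 * (exp((44/25) t) - 1) / (44/25) = exp(44*t/25)/11 - 1/11.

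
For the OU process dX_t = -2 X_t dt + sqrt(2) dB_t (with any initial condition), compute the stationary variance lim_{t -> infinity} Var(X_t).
lim Var(X_t) = 1/2

The OU SDE dX = -theta X dt + sigma dB admits the integrating factor exp(theta t): d(exp(theta t) X_t) = sigma exp(theta t) dB_t. Integrating from 0 to t gives X_t = x_0 * exp(-theta t) + sigma * int_0^t exp(-theta (t-s)) dB_s for any initial x_0. The Itô integral has variance (by the Itô isometry) sigma^2 * int_0^t exp(-2 theta (t - s)) ds = sigma^2 * (1 - exp(-2 theta t)) / (2 theta), independent of x_0.
With theta = 2, sigma = sqrt(2):
  Var(X_t) = (sqrt(2))^2 * (1 - exp(-2*2 t)) / (2 * 2) = 1/2 - exp(-4*t)/2.
As t -> infinity, exp(-2*2 t) -> 0, so the stationary variance is sigma^2 / (2 theta) = 1/2.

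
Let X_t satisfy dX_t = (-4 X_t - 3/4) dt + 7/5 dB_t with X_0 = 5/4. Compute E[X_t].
E[X_t] = -3/16 + 23*exp(-4*t)/16

Taking expectations and using E[dB_t] = 0, the mean m(t) = E[X_t] satisfies the ODE m'(t) = a m(t) + b with m(0) = x_0. With a = -4, b = -3/4, x_0 = 5/4, the solution is
  m(t) = x_0 * exp(a t) + (b/a) * (exp(a t) - 1)
       = (5/4) * exp((-4) t) + ((-3/4)/(-4)) * (exp((-4) t) - 1)
       = -3/16 + 23*exp(-4*t)/16.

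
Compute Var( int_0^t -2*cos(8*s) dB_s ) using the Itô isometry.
Var = 2*t + sin(8*t)*cos(8*t)/4

The Itô integral of a deterministic integrand f(s) has mean 0 because each increment f(s) * (B_{s+ds} - B_s) has mean 0. By the Itô isometry:
  Var( int_0^t f(s) dB_s ) = E[ (int_0^t f(s) dB_s)^2 ] = int_0^t f(s)^2 ds.
Here f(s) = -2*cos(8*s), so f(s)^2 = 4*cos(8*s)^2. Integrate:
  int_0^t (4*cos(8*s)^2) ds = 2*t + sin(8*t)*cos(8*t)/4.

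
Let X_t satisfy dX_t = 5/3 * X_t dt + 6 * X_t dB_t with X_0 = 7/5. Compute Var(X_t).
Var(X_t) = 49*(exp(36*t) - 1)*exp(10*t/3)/25

For GBM dX = mu X dt + sigma X dB with X_0 = x_0, apply Itô to Y = log X: dY = (mu - sigma^2/2) dt + sigma dB, so Y_t = log(x_0) + (mu - sigma^2/2) t + sigma B_t and hence X_t = x_0 * exp((mu - sigma^2/2) t + sigma B_t).
With mu = 5/3, sigma = 6, x_0 = 7/5, this gives:
  X_t = 7/5 * exp((-49/3) * t + (6) * B_t).
Since sigma*B_t ~ Normal(0, sigma^2 t), E[exp(sigma*B_t)] = exp(sigma^2 t / 2); so E[X_t] = x_0 * exp((mu - sigma^2/2) t) * exp(sigma^2 t / 2) = x_0 * exp(mu t) = 7*exp(5*t/3)/5.
Var(X_t) = E[X_t^2] - (E[X_t])^2 = x_0^2 * exp(2 mu t) * (exp(sigma^2 t) - 1) = 49*(exp(36*t) - 1)*exp(10*t/3)/25.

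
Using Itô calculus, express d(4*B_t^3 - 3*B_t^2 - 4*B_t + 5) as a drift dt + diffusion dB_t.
d(4*B_t^3 - 3*B_t^2 - 4*B_t + 5) = (12*B_t - 3) dt + (12*B_t^2 - 6*B_t - 4) dB_t

Itô's formula for f(B_t) gives d f(B_t) = f'(B_t) dB_t + (1/2) f''(B_t) dt. Compute derivatives of f(x) = 4*x^3 - 3*x^2 - 4*x + 5:
  f'(x)  = 12*x^2 - 6*x - 4
  f''(x) = 24*x - 6
Substitute x = B_t and multiply the f'' term by 1/2:
  drift     = (1/2) * (24*x - 6) evaluated at B_t = 12*B_t - 3
  diffusion = (12*x^2 - 6*x - 4) evaluated at B_t = 12*B_t^2 - 6*B_t - 4
Therefore d(4*B_t^3 - 3*B_t^2 - 4*B_t + 5) = (12*B_t - 3) dt + (12*B_t^2 - 6*B_t - 4) dB_t.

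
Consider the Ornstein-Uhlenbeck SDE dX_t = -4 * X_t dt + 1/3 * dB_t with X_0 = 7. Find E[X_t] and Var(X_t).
E[X_t] = 7*exp(-4*t); Var(X_t) = 1/72 - exp(-8*t)/72

The OU SDE dX = -theta X dt + sigma dB admits the integrating factor exp(theta t): d(exp(theta t) X_t) = sigma exp(theta t) dB_t. Integrating from 0 to t:
  X_t = x_0 * exp(-theta t) + sigma * int_0^t exp(-theta (t-s)) dB_s.
The Itô integral has mean 0 and (by the Itô isometry) variance sigma^2 * int_0^t exp(-2 theta (t - s)) ds = sigma^2 * (1 - exp(-2 theta t)) / (2 theta).
With theta = 4, sigma = 1/3, x_0 = 7:
  E[X_t] = 7 * exp(-4 t) = 7*exp(-4*t)
  Var(X_t) = (1/3)^2 * (1 - exp(-2*4 t)) / (2 * 4) = 1/72 - exp(-8*t)/72.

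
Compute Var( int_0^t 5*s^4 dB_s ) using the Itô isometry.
Var = 25*t^9/9

The Itô integral of a deterministic integrand f(s) has mean 0 because each increment f(s) * (B_{s+ds} - B_s) has mean 0. By the Itô isometry:
  Var( int_0^t f(s) dB_s ) = E[ (int_0^t f(s) dB_s)^2 ] = int_0^t f(s)^2 ds.
Here f(s) = 5*s^4, so f(s)^2 = 25*s^8. Integrate:
  int_0^t (25*s^8) ds = 25*t^9/9.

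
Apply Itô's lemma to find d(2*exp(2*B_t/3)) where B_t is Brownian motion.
d(2*exp(2*B_t/3)) = (4*exp(2*B_t/3)/9) dt + (4*exp(2*B_t/3)/3) dB_t

Itô's formula for f(B_t) gives d f(B_t) = f'(B_t) dB_t + (1/2) f''(B_t) dt. Compute derivatives of f(x) = 2*exp(2*x/3):
  f'(x)  = 4*exp(2*x/3)/3
  f''(x) = 8*exp(2*x/3)/9
Substitute x = B_t and multiply the f'' term by 1/2:
  drift     = (1/2) * (8*exp(2*x/3)/9) evaluated at B_t = 4*exp(2*B_t/3)/9
  diffusion = (4*exp(2*x/3)/3) evaluated at B_t = 4*exp(2*B_t/3)/3
Therefore d(2*exp(2*B_t/3)) = (4*exp(2*B_t/3)/9) dt + (4*exp(2*B_t/3)/3) dB_t.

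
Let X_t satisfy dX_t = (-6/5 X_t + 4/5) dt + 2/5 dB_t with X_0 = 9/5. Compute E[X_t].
E[X_t] = 2/3 + 17*exp(-6*t/5)/15

Taking expectations and using E[dB_t] = 0, the mean m(t) = E[X_t] satisfies the ODE m'(t) = a m(t) + b with m(0) = x_0. With a = -6/5, b = 4/5, x_0 = 9/5, the solution is
  m(t) = x_0 * exp(a t) + (b/a) * (exp(a t) - 1)
       = (9/5) * exp((-6/5) t) + ((4/5)/(-6/5)) * (exp((-6/5) t) - 1)
       = 2/3 + 17*exp(-6*t/5)/15.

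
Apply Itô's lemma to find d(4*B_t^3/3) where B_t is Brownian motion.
d(4*B_t^3/3) = (4*B_t) dt + (4*B_t^2) dB_t

Itô's formula for f(B_t) gives d f(B_t) = f'(B_t) dB_t + (1/2) f''(B_t) dt. Compute derivatives of f(x) = 4*x^3/3:
  f'(x)  = 4*x^2
  f''(x) = 8*x
Substitute x = B_t and multiply the f'' term by 1/2:
  drift     = (1/2) * (8*x) evaluated at B_t = 4*B_t
  diffusion = (4*x^2) evaluated at B_t = 4*B_t^2
Therefore d(4*B_t^3/3) = (4*B_t) dt + (4*B_t^2) dB_t.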